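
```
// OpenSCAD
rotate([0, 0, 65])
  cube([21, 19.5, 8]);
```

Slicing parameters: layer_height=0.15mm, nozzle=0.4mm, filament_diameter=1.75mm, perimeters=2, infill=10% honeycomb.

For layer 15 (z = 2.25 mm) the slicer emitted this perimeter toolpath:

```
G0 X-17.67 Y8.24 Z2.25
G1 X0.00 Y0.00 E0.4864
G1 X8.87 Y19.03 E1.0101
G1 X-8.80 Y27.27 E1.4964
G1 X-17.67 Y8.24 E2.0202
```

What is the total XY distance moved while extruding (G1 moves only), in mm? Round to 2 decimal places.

80.98 mm

Sum the Euclidean lengths of each G1 segment: total = 80.98 mm.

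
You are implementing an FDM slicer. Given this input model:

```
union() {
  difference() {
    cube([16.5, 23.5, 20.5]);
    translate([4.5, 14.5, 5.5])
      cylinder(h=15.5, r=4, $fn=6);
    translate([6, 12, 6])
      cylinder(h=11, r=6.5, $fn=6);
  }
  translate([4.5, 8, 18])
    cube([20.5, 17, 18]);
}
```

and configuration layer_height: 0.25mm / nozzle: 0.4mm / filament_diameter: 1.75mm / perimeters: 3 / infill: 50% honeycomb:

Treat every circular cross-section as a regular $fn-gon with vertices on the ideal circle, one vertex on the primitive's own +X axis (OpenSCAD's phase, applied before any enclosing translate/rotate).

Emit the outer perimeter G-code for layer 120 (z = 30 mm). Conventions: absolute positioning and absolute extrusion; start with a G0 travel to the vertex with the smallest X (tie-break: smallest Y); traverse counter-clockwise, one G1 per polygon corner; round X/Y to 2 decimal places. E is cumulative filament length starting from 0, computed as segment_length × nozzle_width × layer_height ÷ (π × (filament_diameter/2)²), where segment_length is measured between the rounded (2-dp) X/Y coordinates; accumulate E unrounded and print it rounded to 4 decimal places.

At z = 30 mm: the cube is not intersected at this z (z outside [0, 20.5]); the cylinder at (4.5, 14.5) is absent (z outside [5.5, 21]); the cylinder at (6, 12) does not reach this height (z outside [6, 17]); Taking the first minus the rest: the first operand is absent here, so nothing remains; the cube at (4.5, 8) is present — its section is the full 20.5×17 rectangle; Merging all regions: only the 20.5×17 cube at (4.5, 8) is present, so the union is just that shape — 1 connected region. The outline is a single polygon with 4 vertices. Extrusion per mm of travel: 0.4 × 0.25 / (π × 0.875²) = 0.041575. Accumulating E over each segment gives final E = 3.1181.

G0 X4.50 Y8.00 Z30.00
G1 X25.00 Y8.00 E0.8523
G1 X25.00 Y25.00 E1.5591
G1 X4.50 Y25.00 E2.4114
G1 X4.50 Y8.00 E3.1181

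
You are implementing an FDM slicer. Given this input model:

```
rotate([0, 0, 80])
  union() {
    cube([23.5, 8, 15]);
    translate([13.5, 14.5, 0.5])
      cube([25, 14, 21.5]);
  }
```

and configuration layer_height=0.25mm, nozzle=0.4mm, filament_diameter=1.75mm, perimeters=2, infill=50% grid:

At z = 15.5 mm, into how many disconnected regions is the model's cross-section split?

At z = 15.5 mm: the cube does not reach this height (z outside [0, 15]); the cube at (13.5, 14.5) is present — its section is the full 25×14 rectangle; Taking the union: only the 25×14 cube at (13.5, 14.5) is present, so the union is just that shape — 1 connected region; (whole slice rotated 80° about Z — lengths, areas and connectivity unchanged). The result has 1 disconnected region.

1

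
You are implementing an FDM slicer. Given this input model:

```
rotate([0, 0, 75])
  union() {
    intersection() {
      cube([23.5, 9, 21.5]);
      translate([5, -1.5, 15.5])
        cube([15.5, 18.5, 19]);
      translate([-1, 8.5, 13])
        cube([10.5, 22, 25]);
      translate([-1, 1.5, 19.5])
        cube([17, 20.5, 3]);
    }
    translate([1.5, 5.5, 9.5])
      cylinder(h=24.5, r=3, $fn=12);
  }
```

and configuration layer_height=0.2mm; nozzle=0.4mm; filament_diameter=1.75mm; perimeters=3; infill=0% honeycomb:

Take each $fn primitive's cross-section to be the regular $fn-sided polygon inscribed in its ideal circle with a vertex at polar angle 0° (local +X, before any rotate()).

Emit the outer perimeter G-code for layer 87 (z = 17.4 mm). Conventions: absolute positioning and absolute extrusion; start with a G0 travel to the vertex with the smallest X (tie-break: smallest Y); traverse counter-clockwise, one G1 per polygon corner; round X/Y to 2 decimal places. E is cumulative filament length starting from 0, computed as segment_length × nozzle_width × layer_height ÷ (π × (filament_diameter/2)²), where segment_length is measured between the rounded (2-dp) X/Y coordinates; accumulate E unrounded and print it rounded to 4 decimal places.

G0 X-7.82 Y2.10 Z17.40
G1 X-7.05 Y0.75 E0.0517
G1 X-5.70 Y-0.03 E0.1035
G1 X-4.15 Y-0.03 E0.1551
G1 X-2.80 Y0.75 E0.2070
G1 X-2.03 Y2.10 E0.2587
G1 X-2.03 Y3.65 E0.3102
G1 X-2.80 Y4.99 E0.3616
G1 X-4.15 Y5.77 E0.4135
G1 X-5.70 Y5.77 E0.4650
G1 X-7.05 Y4.99 E0.5169
G1 X-7.82 Y3.65 E0.5683
G1 X-7.82 Y2.10 E0.6198

At z = 17.4 mm: the cube (footprint 23.5×9) is included at this height; the cube at (5, -1.5) (footprint 15.5×18.5) is included at this height; the 10.5×22 cube at (-1, 8.5) contributes its full rectangle; the cube at (-1, 1.5) does not reach this height (z outside [19.5, 22.5]); Keeping only the common overlap: at least one operand is absent at this height, so nothing remains; the cylinder at (1.5, 5.5): section is a regular 12-gon, circumradius r=3; Combining (union): only the r=3 cylinder at (1.5, 5.5) is present, so the union is just that shape — 1 connected region; (whole slice rotated 75° about Z — lengths, areas and connectivity unchanged). The outline is a single polygon with 12 vertices. Extrusion per mm of travel: 0.4 × 0.2 / (π × 0.875²) = 0.033260. Accumulating E over each segment gives final E = 0.6198.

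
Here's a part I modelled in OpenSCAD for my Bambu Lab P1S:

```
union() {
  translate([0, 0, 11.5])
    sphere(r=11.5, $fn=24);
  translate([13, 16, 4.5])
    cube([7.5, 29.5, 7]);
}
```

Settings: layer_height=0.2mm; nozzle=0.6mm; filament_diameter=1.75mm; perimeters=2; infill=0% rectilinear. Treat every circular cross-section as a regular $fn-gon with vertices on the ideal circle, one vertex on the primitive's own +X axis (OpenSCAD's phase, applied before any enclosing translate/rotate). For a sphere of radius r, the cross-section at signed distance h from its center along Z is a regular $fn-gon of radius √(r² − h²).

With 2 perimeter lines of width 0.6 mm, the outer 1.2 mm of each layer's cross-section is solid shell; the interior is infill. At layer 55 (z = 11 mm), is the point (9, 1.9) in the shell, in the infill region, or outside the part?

infill

At z = 11 mm: the r=11.5 sphere contributes a regular 24-gon of circumradius √(11.5²−0.5²) = 11.489; the cube at (13, 16) is present — its section is the full 7.5×29.5 rectangle; Merging all regions: the 2 present regions are separate (no shared area or edge), so areas and boundary lengths simply add and each stays a separate island — 2 connected regions. Overall, the cross-section has 2 separate islands. The nearest boundary edge runs (11.10, 2.97)→(11.49, 0.00); distance from the point to it = 2.22 mm. (Shell/infill is judged within the island containing the point — the largest one.) The point is inside the cross-section and 2.22 mm from the nearest boundary — more than the 1.2 mm shell width (2 × 0.6), so it's in the infill interior.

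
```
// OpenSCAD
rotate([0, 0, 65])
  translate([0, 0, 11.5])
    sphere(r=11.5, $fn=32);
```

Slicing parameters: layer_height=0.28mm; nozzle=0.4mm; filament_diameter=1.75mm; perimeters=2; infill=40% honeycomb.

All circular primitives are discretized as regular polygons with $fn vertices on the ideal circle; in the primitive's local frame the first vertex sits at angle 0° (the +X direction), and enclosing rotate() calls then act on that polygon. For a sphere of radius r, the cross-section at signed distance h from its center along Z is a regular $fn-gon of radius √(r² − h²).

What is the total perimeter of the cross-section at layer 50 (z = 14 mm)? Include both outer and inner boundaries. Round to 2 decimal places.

At z = 14 mm: the r=11.5 sphere slices to a regular 32-gon of circumradius 11.225 (√(r²−h²) with h=2.5 from center) (perimeter = 2·32·11.225·sin(180°/32) = 70.42 mm); (rotated 65° about Z; rotation is an isometry so areas/perimeters/island counts are preserved). Overall, the cross-section is a single solid region. Total boundary length (outer) = 70.42 mm.

70.42 mm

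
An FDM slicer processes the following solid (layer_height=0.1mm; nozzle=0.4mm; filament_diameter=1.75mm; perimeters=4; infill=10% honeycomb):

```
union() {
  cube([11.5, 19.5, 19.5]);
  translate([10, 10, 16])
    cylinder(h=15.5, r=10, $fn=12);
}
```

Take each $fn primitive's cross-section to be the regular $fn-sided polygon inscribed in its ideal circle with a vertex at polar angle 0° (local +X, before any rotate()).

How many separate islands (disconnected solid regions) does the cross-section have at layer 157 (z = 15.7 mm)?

1

At z = 15.7 mm: the cube is present — its section is the full 11.5×19.5 rectangle; the cylinder at (10, 10) is not intersected at this z (z outside [16, 31.5]); Combining (union): only the 11.5×19.5 cube is present, so the union is just that shape — 1 connected region. Overall, the cross-section is a single solid region. Island count = 1.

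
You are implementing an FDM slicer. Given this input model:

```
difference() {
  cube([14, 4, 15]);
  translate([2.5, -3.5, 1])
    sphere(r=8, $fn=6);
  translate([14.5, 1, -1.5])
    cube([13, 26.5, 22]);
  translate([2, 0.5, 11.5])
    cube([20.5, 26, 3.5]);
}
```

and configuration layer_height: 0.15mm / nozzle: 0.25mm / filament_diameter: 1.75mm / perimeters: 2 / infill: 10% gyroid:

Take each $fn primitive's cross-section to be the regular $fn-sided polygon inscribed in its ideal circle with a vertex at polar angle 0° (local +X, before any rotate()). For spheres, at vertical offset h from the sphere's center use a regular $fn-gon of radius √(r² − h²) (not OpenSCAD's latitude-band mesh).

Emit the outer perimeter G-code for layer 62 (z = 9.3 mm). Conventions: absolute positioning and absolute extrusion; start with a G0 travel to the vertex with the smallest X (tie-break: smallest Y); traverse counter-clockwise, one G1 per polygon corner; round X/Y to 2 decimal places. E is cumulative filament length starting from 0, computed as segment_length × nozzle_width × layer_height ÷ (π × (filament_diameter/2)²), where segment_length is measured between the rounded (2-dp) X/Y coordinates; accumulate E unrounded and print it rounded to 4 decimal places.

G0 X0.00 Y0.00 Z9.30
G1 X14.00 Y0.00 E0.2183
G1 X14.00 Y4.00 E0.2806
G1 X0.00 Y4.00 E0.4989
G1 X0.00 Y0.00 E0.5613

At z = 9.3 mm: the cube is present — its section is the full 14×4 rectangle; the sphere at (2.5, -3.5) is not intersected at this z (|z−center|=8.300 > r=8); the cube at (14.5, 1) is present — its section is the full 13×26.5 rectangle; the cube at (2, 0.5) does not reach this height (z outside [11.5, 15]); Taking the first minus the rest: starting from the 14×4 cube, the 13×26.5 cube at (14.5, 1) misses the remaining region (no effect) — 1 connected region. The outline is a single polygon with 4 vertices. Extrusion per mm of travel: 0.25 × 0.15 / (π × 0.875²) = 0.015591. Accumulating E over each segment gives final E = 0.5613.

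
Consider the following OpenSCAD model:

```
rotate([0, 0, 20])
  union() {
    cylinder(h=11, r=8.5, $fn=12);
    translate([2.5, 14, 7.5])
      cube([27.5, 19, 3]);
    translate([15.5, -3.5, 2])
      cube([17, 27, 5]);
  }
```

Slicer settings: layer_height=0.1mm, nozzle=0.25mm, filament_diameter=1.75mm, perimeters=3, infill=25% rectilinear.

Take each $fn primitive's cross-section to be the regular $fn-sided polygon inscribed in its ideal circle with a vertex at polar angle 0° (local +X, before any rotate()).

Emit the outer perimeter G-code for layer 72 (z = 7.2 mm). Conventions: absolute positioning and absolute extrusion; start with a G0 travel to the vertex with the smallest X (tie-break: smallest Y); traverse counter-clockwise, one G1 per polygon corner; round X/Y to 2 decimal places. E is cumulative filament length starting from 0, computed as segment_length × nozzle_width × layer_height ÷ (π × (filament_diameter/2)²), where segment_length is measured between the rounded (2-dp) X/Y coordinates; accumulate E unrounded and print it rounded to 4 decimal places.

G0 X-8.37 Y1.48 Z7.20
G1 X-7.99 Y-2.91 E0.0458
G1 X-5.46 Y-6.51 E0.0915
G1 X-1.48 Y-8.37 E0.1372
G1 X2.91 Y-7.99 E0.1830
G1 X6.51 Y-5.46 E0.2287
G1 X8.37 Y-1.48 E0.2744
G1 X7.99 Y2.91 E0.3202
G1 X5.46 Y6.51 E0.3659
G1 X1.48 Y8.37 E0.4116
G1 X-2.91 Y7.99 E0.4574
G1 X-6.51 Y5.46 E0.5031
G1 X-8.37 Y1.48 E0.5488

At z = 7.2 mm: the cylinder: section is a regular 12-gon, circumradius r=8.5; the cube at (2.5, 14) is absent (z outside [7.5, 10.5]); the cube at (15.5, -3.5) is not intersected at this z (z outside [2, 7]); Merging all regions: only the r=8.5 cylinder is present, so the union is just that shape — 1 connected region; (whole slice rotated 20° about Z — lengths, areas and connectivity unchanged). The outline is a single polygon with 12 vertices. Extrusion per mm of travel: 0.25 × 0.1 / (π × 0.875²) = 0.010394. Accumulating E over each segment gives final E = 0.5488.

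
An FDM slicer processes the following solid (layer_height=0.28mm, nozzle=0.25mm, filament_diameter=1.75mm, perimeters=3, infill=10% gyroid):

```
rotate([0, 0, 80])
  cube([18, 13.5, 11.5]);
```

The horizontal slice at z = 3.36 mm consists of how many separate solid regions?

1

At z = 3.36 mm: the cube is present — its section is the full 18×13.5 rectangle; (whole slice rotated 80° about Z — lengths, areas and connectivity unchanged). The result has 1 disconnected region.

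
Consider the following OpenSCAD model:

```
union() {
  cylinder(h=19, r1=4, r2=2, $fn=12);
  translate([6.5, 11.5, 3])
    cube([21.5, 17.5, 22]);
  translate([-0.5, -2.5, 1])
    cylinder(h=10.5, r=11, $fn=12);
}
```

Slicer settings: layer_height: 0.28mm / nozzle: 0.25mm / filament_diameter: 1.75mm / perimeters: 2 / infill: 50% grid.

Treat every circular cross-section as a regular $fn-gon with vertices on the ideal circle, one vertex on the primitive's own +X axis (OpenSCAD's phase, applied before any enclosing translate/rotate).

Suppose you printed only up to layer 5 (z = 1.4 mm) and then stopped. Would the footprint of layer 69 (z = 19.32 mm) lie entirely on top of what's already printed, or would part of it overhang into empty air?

part overhangs

Compare the two slices. At z = 1.4: the cone (r1=4→r2=2) has section circumradius 3.853 here — a regular 12-gon (area = (12/2)·3.853²·sin(360°/12) = 44.53 mm²); the cube at (6.5, 11.5) is absent (z outside [3, 25]); the r=11 cylinder at (-0.5, -2.5) gives a regular 12-gon of circumradius 11 (constant along its height) (area = (12/2)·11.000²·sin(360°/12) = 363.00 mm²); Merging all regions: the cone lies entirely inside the r=11 cylinder at (-0.5, -2.5), so the union is just the r=11 cylinder at (-0.5, -2.5) — area = 363.00 mm². At z = 19.32: the cone is not intersected at this z (z outside [0, 19]); the cube at (6.5, 11.5) is present — its section is the full 21.5×17.5 rectangle (area 376.25 mm²); the cylinder at (-0.5, -2.5) does not reach this height (z outside [1, 11.5]); Taking the union: only the 21.5×17.5 cube at (6.5, 11.5) is present, so the union is just that shape — area = 376.25 mm². Checking containment: at z = 19.32 the cross-section extends beyond the z = 1.4 cross-section by about 376.25 mm².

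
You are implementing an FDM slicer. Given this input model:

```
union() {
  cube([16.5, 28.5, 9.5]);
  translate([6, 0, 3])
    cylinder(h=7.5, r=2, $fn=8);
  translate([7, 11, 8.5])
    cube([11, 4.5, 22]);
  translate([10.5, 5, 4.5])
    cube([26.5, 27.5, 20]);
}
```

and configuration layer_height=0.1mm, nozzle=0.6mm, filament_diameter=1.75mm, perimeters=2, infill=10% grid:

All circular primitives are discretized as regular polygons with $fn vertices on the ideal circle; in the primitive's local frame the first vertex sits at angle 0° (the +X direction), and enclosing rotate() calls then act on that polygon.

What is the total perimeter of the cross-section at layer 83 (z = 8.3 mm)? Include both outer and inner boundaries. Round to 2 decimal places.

141.12 mm

At z = 8.3 mm: the cube is present — its section is the full 16.5×28.5 rectangle (perimeter 90.00 mm); the r=2 cylinder at (6, 0) gives a regular 8-gon of circumradius 2 (constant along its height) (perimeter = 2·8·2.000·sin(180°/8) = 12.25 mm); the cube at (7, 11) does not reach this height (z outside [8.5, 30.5]); the cube at (10.5, 5) (footprint 26.5×27.5) is included at this height (perimeter 108.00 mm); Taking the union: the regions partially overlap (shared area 146.66 mm²), so the edge portions inside another operand are dropped and the merged outline is re-measured after clipping — boundary = 141.12 mm. Overall, the cross-section is a single solid region. Total boundary length (outer) = 141.12 mm.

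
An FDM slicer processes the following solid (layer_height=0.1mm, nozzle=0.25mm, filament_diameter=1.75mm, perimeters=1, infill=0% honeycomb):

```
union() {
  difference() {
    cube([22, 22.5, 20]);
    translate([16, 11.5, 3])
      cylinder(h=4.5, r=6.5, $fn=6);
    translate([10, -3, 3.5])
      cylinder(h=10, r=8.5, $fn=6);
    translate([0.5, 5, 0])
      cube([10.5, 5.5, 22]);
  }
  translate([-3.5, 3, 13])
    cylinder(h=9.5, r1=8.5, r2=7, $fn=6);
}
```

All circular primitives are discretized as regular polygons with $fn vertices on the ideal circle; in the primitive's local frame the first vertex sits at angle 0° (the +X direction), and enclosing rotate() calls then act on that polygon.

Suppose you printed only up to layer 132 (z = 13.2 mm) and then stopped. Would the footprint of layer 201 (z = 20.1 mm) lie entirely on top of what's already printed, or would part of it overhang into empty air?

entirely on top

Compare the two slices. At z = 13.2: the cube is present — its section is the full 22×22.5 rectangle (area 495.00 mm²); the cylinder at (16, 11.5) is absent (z outside [3, 7.5]); the r=8.5 cylinder at (10, -3) gives a regular 6-gon of circumradius 8.5 (constant along its height) (area = (6/2)·8.500²·sin(360°/6) = 187.71 mm²); the cube at (0.5, 5) is present — its section is the full 10.5×5.5 rectangle (area 57.75 mm²); Subtracting the remaining from the first: starting from the 22×22.5 cube (495.00 mm²), the r=8.5 cylinder at (10, -3) partially overlaps it — only the 48.05 mm² overlap (of its 187.71 mm²) is removed, clipping the outline; the 10.5×5.5 cube at (0.5, 5) lies wholly inside it (removes its full 57.75 mm² and its 32.00 mm outline becomes a hole wall) — area = 389.20 mm²; the cone at (-3.5, 3) contributes a regular 6-gon of circumradius 8.468 (interpolated between r1=8.5 and r2=7 at t=0.021) (area = (6/2)·8.468²·sin(360°/6) = 186.32 mm²); Taking the union: the regions partially overlap — summed areas 575.52 mm² minus the doubly-counted overlap 23.74 mm² gives 551.77 mm² — area = 551.77 mm². At z = 20.1: the cube is not intersected at this z (z outside [0, 20]); the cylinder at (16, 11.5) does not reach this height (z outside [3, 7.5]); the cylinder at (10, -3) is not intersected at this z (z outside [3.5, 13.5]); the cube at (0.5, 5) is present — its section is the full 10.5×5.5 rectangle (area 57.75 mm²); After the difference (first − rest): the first operand is absent here, so nothing remains; the cone at (-3.5, 3) contributes a regular 6-gon of circumradius 7.379 (interpolated between r1=8.5 and r2=7 at t=0.747) (area = (6/2)·7.379²·sin(360°/6) = 141.46 mm²); Combining (union): only the cone at (-3.5, 3) is present, so the union is just that shape — area = 141.46 mm². Checking containment: the cross-section at z = 20.1 is a subset of the cross-section at z = 13.2.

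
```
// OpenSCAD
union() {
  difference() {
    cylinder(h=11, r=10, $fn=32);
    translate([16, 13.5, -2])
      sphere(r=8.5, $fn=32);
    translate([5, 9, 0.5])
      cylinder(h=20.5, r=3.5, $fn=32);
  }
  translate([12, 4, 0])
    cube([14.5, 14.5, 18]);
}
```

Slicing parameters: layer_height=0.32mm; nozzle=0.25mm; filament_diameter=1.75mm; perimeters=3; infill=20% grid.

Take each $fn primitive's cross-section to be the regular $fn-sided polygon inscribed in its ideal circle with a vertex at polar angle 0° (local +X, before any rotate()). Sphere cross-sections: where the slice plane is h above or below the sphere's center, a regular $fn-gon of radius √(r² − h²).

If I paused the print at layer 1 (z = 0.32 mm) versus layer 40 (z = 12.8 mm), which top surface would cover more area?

layer 1 (z = 0.32 mm)

Layer 1 (z = 0.32): the r=10 cylinder contributes a regular 32-gon of circumradius 10 (area = (32/2)·10.000²·sin(360°/32) = 312.14 mm²); the sphere at (16, 13.5): section is a regular 32-gon, circumradius = √(r²−h²) = √(8.5²−2.32²) = 8.177 (area = (32/2)·8.177²·sin(360°/32) = 208.72 mm²); the cylinder at (5, 9) does not reach this height (z outside [0.5, 21]); After the difference (first − rest): starting from the r=10 cylinder (312.14 mm²), the r=8.5 sphere at (16, 13.5) misses the remaining region (no effect) — area = 312.14 mm²; the 14.5×14.5 cube at (12, 4) contributes its full rectangle (area 210.25 mm²); Taking the union: the 2 present regions are separate (no shared area or edge), so areas and boundary lengths simply add and each stays a separate island — area = 522.39 mm². So its area = 522.39 mm². Layer 40 (z = 12.8): the cylinder is not intersected at this z (z outside [0, 11]); the sphere at (16, 13.5) is not intersected at this z (|z−center|=14.800 > r=8.5); the r=3.5 cylinder at (5, 9) gives a regular 32-gon of circumradius 3.5 (constant along its height) (area = (32/2)·3.500²·sin(360°/32) = 38.24 mm²); Taking the first minus the rest: the first operand is absent here, so nothing remains; the cube at (12, 4) is present — its section is the full 14.5×14.5 rectangle (area 210.25 mm²); Merging all regions: only the 14.5×14.5 cube at (12, 4) is present, so the union is just that shape — area = 210.25 mm². So its area = 210.25 mm². Layer 1 is larger (522.39 vs 210.25 mm²).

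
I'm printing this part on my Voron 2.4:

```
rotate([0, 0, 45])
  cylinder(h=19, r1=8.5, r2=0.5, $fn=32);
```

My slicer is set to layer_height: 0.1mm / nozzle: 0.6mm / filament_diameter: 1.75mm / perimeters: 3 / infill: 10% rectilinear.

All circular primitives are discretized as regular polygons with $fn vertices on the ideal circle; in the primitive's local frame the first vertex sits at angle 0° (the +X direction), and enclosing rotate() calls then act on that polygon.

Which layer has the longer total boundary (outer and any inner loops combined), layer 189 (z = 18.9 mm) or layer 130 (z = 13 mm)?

Layer 189 (z = 18.9): the cone contributes a regular 32-gon of circumradius 0.542 (interpolated between r1=8.5 and r2=0.5 at t=0.995) (perimeter = 2·32·0.542·sin(180°/32) = 3.40 mm); (rotated 45° about Z; rotation is an isometry so areas/perimeters/island counts are preserved). So its perimeter = 3.40 mm. Layer 130 (z = 13): the cone: at t=0.684 of its height the radius interpolates to r₁+(r₂−r₁)t = 3.026, giving a regular 32-gon of that circumradius (perimeter = 2·32·3.026·sin(180°/32) = 18.98 mm); (whole slice rotated 45° about Z — lengths, areas and connectivity unchanged). So its perimeter = 18.98 mm. Layer 130 is larger (18.98 vs 3.40 mm).

layer 130 (z = 13 mm)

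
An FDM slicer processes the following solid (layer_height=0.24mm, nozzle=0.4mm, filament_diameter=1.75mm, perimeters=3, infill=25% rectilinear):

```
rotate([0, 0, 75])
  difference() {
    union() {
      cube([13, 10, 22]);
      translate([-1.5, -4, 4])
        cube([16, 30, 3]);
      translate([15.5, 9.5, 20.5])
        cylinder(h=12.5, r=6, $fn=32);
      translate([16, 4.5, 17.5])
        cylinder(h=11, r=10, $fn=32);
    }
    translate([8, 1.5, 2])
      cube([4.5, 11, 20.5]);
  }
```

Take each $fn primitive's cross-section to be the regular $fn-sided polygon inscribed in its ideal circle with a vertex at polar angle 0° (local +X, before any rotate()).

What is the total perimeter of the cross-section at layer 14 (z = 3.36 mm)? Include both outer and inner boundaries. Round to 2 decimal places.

At z = 3.36 mm: the 13×10 cube contributes its full rectangle (perimeter 46.00 mm); the cube at (-1.5, -4) is not intersected at this z (z outside [4, 7]); the cylinder at (15.5, 9.5) does not reach this height (z outside [20.5, 33]); the cylinder at (16, 4.5) is absent (z outside [17.5, 28.5]); Merging all regions: only the 13×10 cube is present, so the union is just that shape — boundary = 46.00 mm; the 4.5×11 cube at (8, 1.5) contributes its full rectangle (perimeter 31.00 mm); Subtracting the remaining from the first: starting from that combined region, the 4.5×11 cube at (8, 1.5) partially overlaps it — only the 38.25 mm² overlap (of its 49.50 mm²) is removed, clipping the outline — boundary = 63.00 mm; (whole slice rotated 75° about Z — lengths, areas and connectivity unchanged). Overall, the cross-section is a single solid region. Total boundary length (outer) = 63.00 mm.

63.00 mm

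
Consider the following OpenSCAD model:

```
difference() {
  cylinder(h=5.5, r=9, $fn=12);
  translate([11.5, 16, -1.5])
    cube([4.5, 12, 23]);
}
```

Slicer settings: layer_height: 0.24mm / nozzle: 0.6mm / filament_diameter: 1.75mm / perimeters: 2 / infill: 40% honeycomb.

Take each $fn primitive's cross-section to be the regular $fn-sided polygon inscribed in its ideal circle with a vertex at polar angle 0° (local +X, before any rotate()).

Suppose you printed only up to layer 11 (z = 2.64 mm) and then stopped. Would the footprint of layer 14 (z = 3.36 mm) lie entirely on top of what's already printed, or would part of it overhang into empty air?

Compare the two slices. At z = 2.64: the r=9 cylinder contributes a regular 12-gon of circumradius 9 (area = (12/2)·9.000²·sin(360°/12) = 243.00 mm²); the 4.5×12 cube at (11.5, 16) contributes its full rectangle (area 54.00 mm²); Subtracting the remaining from the first: starting from the r=9 cylinder (243.00 mm²), the 4.5×12 cube at (11.5, 16) misses the remaining region (no effect) — area = 243.00 mm². At z = 3.36: the r=9 cylinder gives a regular 12-gon of circumradius 9 (constant along its height) (area = (12/2)·9.000²·sin(360°/12) = 243.00 mm²); the cube at (11.5, 16) (footprint 4.5×12) is included at this height (area 54.00 mm²); After the difference (first − rest): starting from the r=9 cylinder (243.00 mm²), the 4.5×12 cube at (11.5, 16) misses the remaining region (no effect) — area = 243.00 mm². Checking containment: the cross-section at z = 3.36 is a subset of the cross-section at z = 2.64.

entirely on top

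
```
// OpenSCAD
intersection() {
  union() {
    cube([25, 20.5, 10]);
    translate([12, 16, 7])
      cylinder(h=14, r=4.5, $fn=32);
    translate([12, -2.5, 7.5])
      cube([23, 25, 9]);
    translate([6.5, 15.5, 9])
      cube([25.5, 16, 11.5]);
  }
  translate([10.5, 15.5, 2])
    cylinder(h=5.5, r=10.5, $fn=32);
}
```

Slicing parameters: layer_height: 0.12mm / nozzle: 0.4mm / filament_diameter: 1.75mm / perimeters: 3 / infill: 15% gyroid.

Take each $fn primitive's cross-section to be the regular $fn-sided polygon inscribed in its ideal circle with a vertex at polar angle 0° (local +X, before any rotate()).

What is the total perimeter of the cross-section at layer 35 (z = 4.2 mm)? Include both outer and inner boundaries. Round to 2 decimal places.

61.75 mm

At z = 4.2 mm: the cube (footprint 25×20.5) is included at this height (perimeter 91.00 mm); the cylinder at (12, 16) does not reach this height (z outside [7, 21]); the cube at (12, -2.5) does not reach this height (z outside [7.5, 16.5]); the cube at (6.5, 15.5) is not intersected at this z (z outside [9, 20.5]); Merging all regions: only the 25×20.5 cube is present, so the union is just that shape — boundary = 91.00 mm; the cylinder at (10.5, 15.5): section is a regular 32-gon, circumradius r=10.5 (perimeter = 2·32·10.500·sin(180°/32) = 65.87 mm); Keeping only the common overlap: the r=10.5 cylinder at (10.5, 15.5) partially overlaps that combined region; clipping to the common part keeps 272.60 mm² — boundary = 61.75 mm. Overall, the cross-section is a single solid region. Total boundary length (outer) = 61.75 mm.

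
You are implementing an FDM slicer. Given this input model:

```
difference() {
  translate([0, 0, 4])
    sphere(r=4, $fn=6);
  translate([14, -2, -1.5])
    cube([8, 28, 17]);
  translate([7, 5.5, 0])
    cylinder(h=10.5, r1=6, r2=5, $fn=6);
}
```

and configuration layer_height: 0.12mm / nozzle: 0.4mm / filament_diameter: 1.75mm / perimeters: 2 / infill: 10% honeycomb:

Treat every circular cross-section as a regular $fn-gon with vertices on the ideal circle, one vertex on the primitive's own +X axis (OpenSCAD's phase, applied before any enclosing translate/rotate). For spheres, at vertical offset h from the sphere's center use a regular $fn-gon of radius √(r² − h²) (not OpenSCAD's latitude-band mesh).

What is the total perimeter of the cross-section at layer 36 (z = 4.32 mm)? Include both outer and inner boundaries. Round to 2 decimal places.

23.92 mm

At z = 4.32 mm: the sphere: section is a regular 6-gon, circumradius = √(r²−h²) = √(4²−0.32²) = 3.987 (perimeter = 2·6·3.987·sin(180°/6) = 23.92 mm); the cube at (14, -2) is present — its section is the full 8×28 rectangle (perimeter 72.00 mm); the cone at (7, 5.5): at t=0.411 of its height the radius interpolates to r₁+(r₂−r₁)t = 5.589, giving a regular 6-gon of that circumradius (perimeter = 2·6·5.589·sin(180°/6) = 33.53 mm); Taking the first minus the rest: starting from the r=4 sphere, the 8×28 cube at (14, -2) misses the remaining region (no effect); the cone at (7, 5.5) misses the remaining region (no effect) — boundary = 23.92 mm. Overall, the cross-section is a single solid region. Total boundary length (outer) = 23.92 mm.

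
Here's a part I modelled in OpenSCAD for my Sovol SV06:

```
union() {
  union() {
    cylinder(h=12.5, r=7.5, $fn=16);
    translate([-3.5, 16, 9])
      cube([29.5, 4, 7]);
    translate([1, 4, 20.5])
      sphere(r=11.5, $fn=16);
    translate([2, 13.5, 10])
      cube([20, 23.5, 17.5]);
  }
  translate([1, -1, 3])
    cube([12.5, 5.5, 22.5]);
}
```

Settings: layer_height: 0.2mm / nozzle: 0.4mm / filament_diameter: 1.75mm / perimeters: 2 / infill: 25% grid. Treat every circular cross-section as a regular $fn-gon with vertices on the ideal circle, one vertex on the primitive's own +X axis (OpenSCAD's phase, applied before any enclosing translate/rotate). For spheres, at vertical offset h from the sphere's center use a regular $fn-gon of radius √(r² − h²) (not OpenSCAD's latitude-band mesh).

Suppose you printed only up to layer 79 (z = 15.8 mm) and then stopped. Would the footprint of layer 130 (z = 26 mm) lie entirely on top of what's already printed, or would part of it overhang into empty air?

Compare the two slices. At z = 15.8: the cylinder is absent (z outside [0, 12.5]); the cube at (-3.5, 16) (footprint 29.5×4) is included at this height (area 118.00 mm²); the r=11.5 sphere at (1, 4) slices to a regular 16-gon of circumradius 10.496 (√(r²−h²) with h=4.7 from center) (area = (16/2)·10.496²·sin(360°/16) = 337.25 mm²); the 20×23.5 cube at (2, 13.5) contributes its full rectangle (area 470.00 mm²); Combining (union): the regions partially overlap — summed areas 925.25 mm² minus the doubly-counted overlap 81.53 mm² gives 843.72 mm² — area = 843.72 mm²; the cube at (1, -1) is present — its section is the full 12.5×5.5 rectangle (area 68.75 mm²); Merging all regions: the regions partially overlap — summed areas 912.47 mm² minus the doubly-counted overlap 54.99 mm² gives 857.49 mm² — area = 857.49 mm². At z = 26: the cylinder is not intersected at this z (z outside [0, 12.5]); the cube at (-3.5, 16) is not intersected at this z (z outside [9, 16]); the r=11.5 sphere at (1, 4) contributes a regular 16-gon of circumradius √(11.5²−5.5²) = 10.100 (area = (16/2)·10.100²·sin(360°/16) = 312.27 mm²); the cube at (2, 13.5) (footprint 20×23.5) is included at this height (area 470.00 mm²); Taking the union: the regions partially overlap — summed areas 782.27 mm² minus the doubly-counted overlap 0.40 mm² gives 781.87 mm² — area = 781.87 mm²; the cube at (1, -1) is not intersected at this z (z outside [3, 25.5]); Combining (union): only that combined region is present, so the union is just that shape — area = 781.87 mm². Checking containment: the cross-section at z = 26 is a subset of the cross-section at z = 15.8.

entirely on top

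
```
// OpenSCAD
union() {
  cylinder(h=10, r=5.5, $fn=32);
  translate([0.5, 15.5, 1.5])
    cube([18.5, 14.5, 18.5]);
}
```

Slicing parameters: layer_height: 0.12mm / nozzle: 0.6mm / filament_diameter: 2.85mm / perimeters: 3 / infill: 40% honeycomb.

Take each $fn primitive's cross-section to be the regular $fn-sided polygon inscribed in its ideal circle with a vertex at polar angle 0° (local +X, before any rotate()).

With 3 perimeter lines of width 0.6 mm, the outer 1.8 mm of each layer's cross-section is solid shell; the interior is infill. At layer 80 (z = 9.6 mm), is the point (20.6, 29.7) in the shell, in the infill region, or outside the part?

At z = 9.6 mm: the r=5.5 cylinder contributes a regular 32-gon of circumradius 5.5; the 18.5×14.5 cube at (0.5, 15.5) contributes its full rectangle; Combining (union): the 2 present regions are separate (no shared area or edge), so areas and boundary lengths simply add and each stays a separate island — 2 connected regions. Overall, the cross-section has 2 separate islands. The nearest boundary edge runs (19.00, 30.00)→(19.00, 15.50); distance from the point to it = 1.60 mm. The point is not inside any of the regions above, so it lies outside the cross-section (1.60 mm from the nearest boundary).

outside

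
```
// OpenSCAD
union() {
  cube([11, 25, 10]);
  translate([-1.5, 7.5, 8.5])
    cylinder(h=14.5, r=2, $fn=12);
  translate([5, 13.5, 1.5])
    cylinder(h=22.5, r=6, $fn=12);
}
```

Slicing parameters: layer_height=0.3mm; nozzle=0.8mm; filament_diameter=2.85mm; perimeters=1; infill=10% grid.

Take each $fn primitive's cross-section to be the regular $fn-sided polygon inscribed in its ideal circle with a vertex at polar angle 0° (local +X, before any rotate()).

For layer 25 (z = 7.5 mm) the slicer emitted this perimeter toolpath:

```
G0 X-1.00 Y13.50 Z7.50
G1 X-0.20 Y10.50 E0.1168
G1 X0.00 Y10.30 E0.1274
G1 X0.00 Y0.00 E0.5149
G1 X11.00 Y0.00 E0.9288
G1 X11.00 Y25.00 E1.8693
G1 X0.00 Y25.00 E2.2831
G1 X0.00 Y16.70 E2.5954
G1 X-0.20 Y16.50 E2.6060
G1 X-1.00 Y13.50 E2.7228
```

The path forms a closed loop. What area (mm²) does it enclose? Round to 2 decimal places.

278.64 mm²

Apply the shoelace formula to the sequence of (X, Y) vertices; enclosed area = 278.64 mm².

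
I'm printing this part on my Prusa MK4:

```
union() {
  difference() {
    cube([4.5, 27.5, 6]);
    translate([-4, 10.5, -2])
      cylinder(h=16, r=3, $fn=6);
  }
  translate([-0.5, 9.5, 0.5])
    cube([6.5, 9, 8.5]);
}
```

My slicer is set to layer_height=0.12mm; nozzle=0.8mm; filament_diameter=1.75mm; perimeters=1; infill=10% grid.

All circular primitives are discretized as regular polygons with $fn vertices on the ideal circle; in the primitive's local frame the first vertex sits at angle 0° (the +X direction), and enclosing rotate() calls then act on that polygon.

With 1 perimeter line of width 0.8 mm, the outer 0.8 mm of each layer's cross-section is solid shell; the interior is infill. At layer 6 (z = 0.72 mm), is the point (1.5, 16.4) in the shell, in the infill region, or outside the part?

At z = 0.72 mm: the cube (footprint 4.5×27.5) is included at this height; the r=3 cylinder at (-4, 10.5) gives a regular 6-gon of circumradius 3 (constant along its height); Subtracting the remaining from the first: starting from the 4.5×27.5 cube, the r=3 cylinder at (-4, 10.5) misses the remaining region (no effect) — 1 connected region; the 6.5×9 cube at (-0.5, 9.5) contributes its full rectangle; Merging all regions: the regions partially overlap (shared area 40.50 mm²), so overlapping operands fuse into one piece — 1 connected region. Overall, the cross-section is a single solid region. The nearest boundary edge runs (-0.50, 9.50)→(-0.50, 18.50); distance from the point to it = 2.00 mm. The point is inside the cross-section and 2.00 mm from the nearest boundary — more than the 0.8 mm shell width (1 × 0.8), so it's in the infill interior.

infill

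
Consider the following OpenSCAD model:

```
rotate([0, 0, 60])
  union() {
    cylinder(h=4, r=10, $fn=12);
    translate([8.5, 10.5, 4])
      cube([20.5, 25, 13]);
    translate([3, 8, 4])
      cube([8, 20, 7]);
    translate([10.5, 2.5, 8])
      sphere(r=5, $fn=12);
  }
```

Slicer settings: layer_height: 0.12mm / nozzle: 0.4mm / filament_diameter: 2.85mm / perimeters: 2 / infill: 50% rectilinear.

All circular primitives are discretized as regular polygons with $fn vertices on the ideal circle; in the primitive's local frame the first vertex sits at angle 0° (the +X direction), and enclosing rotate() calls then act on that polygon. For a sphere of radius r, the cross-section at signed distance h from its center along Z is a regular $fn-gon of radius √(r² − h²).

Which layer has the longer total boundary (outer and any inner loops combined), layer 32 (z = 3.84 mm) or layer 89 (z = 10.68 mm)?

layer 89 (z = 10.68 mm)

Layer 32 (z = 3.84): the cylinder: section is a regular 12-gon, circumradius r=10 (perimeter = 2·12·10.000·sin(180°/12) = 62.12 mm); the cube at (8.5, 10.5) does not reach this height (z outside [4, 17]); the cube at (3, 8) does not reach this height (z outside [4, 11]); the r=5 sphere at (10.5, 2.5) contributes a regular 12-gon of circumradius √(5²−4.16²) = 2.774 (perimeter = 2·12·2.774·sin(180°/12) = 17.23 mm); Taking the union: the regions partially overlap (shared area 5.58 mm²), so the edge portions inside another operand are dropped and the merged outline is re-measured after clipping — boundary = 68.34 mm; (whole slice rotated 60° about Z — lengths, areas and connectivity unchanged). So its perimeter = 68.34 mm. Layer 89 (z = 10.68): the cylinder is absent (z outside [0, 4]); the cube at (8.5, 10.5) is present — its section is the full 20.5×25 rectangle (perimeter 91.00 mm); the cube at (3, 8) is present — its section is the full 8×20 rectangle (perimeter 56.00 mm); the sphere at (10.5, 2.5): section is a regular 12-gon, circumradius = √(r²−h²) = √(5²−2.68²) = 4.221 (perimeter = 2·12·4.221·sin(180°/12) = 26.22 mm); Taking the union: the regions partially overlap (shared area 43.75 mm²), so the edge portions inside another operand are dropped and the merged outline is re-measured after clipping — boundary = 133.22 mm; (rotated 60° about Z; rotation is an isometry so areas/perimeters/island counts are preserved). So its perimeter = 133.22 mm. Layer 89 is larger (133.22 vs 68.34 mm).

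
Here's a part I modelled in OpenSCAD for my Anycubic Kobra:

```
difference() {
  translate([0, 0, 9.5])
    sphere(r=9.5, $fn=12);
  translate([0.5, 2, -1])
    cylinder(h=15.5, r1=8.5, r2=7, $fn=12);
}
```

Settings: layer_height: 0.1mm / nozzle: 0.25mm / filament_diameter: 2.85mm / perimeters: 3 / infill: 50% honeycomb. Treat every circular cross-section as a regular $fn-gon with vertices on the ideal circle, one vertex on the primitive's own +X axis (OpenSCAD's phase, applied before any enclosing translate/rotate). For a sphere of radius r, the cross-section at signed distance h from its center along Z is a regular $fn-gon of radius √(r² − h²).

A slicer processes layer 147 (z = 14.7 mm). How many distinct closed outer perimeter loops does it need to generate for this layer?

1

At z = 14.7 mm: the r=9.5 sphere slices to a regular 12-gon of circumradius 7.950 (√(r²−h²) with h=5.2 from center); the cone at (0.5, 2) is not intersected at this z (z outside [-1, 14.5]); Subtracting the remaining from the first: none of the subtracted shapes is present at this height, so the r=9.5 sphere is unchanged — 1 connected region. The result has 1 disconnected region.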